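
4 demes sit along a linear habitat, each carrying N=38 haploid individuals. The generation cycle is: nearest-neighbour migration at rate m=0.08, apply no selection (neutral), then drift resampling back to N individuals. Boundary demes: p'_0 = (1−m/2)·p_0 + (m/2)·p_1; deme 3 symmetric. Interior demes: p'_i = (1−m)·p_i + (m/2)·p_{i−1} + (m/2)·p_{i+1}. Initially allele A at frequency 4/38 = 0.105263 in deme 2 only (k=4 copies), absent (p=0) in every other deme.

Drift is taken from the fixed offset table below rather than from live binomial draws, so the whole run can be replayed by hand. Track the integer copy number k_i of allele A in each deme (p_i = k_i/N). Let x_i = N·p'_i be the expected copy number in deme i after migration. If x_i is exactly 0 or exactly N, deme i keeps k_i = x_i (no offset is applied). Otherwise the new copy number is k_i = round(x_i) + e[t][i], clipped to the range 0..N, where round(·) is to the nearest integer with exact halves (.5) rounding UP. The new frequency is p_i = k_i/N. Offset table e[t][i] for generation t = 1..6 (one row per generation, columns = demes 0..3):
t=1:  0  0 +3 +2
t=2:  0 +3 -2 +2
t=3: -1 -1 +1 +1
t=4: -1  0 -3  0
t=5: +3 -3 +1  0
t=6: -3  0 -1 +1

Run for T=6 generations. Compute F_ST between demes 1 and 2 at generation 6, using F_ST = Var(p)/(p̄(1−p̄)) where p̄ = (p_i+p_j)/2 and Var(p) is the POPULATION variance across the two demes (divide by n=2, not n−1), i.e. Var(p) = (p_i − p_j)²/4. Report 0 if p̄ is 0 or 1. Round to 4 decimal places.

0.0411

t=0: k=[0 0 4 0]
t=1: x=[0.0000 0.1600 3.6800 0.1600] k=[0 0 7 2]
t=2: x=[0.0000 0.2800 6.5200 2.2000] k=[0 3 5 4]
t=3: x=[0.1200 2.9600 4.8800 4.0400] k=[0 2 6 5]
t=4: x=[0.0800 2.0800 5.8000 5.0400] k=[0 2 3 5]
t=5: x=[0.0800 1.9600 3.0400 4.9200] k=[3 0 4 5]
t=6: x=[2.8800 0.2800 3.8800 4.9600] k=[0 0 3 6]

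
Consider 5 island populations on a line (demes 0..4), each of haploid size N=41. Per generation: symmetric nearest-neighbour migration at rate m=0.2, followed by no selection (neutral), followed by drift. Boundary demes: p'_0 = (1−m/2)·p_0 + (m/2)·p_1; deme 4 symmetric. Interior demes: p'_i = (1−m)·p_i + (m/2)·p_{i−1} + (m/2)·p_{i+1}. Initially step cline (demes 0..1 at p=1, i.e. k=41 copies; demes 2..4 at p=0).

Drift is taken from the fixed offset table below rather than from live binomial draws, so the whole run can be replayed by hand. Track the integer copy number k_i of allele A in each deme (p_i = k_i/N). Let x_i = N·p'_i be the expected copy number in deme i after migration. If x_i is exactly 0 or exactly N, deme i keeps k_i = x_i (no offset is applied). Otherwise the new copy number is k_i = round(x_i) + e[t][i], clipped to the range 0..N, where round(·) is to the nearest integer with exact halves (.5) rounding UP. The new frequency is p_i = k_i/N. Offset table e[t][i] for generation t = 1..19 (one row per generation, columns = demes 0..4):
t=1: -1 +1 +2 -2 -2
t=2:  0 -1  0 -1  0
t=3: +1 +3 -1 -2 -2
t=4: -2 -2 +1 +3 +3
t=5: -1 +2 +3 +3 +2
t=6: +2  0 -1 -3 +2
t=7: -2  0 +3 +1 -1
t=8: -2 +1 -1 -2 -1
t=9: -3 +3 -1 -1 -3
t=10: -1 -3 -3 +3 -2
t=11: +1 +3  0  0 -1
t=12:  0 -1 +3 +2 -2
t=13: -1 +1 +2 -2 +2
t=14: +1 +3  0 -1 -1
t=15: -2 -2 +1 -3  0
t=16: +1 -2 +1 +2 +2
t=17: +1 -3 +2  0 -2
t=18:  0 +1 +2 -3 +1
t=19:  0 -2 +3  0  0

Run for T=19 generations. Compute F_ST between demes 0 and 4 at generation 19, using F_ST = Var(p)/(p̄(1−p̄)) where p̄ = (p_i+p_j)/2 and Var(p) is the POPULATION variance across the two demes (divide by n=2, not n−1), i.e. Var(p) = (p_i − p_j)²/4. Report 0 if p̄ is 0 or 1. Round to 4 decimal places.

t=0: k=[41 41 0 0 0]
t=1: x=[41.0000 36.9000 4.1000 0.0000 0.0000] k=[41 38 6 0 0]
t=2: x=[40.7000 35.1000 8.6000 0.6000 0.0000] k=[41 34 9 0 0]
t=3: x=[40.3000 32.2000 10.6000 0.9000 0.0000] k=[41 35 10 0 0]
t=4: x=[40.4000 33.1000 11.5000 1.0000 0.0000] k=[38 31 13 4 0]
t=5: x=[37.3000 29.9000 13.9000 4.5000 0.4000] k=[36 32 17 8 2]
t=6: x=[35.6000 30.9000 17.6000 8.3000 2.6000] k=[38 31 17 5 5]
t=7: x=[37.3000 30.3000 17.2000 6.2000 5.0000] k=[35 30 20 7 4]
t=8: x=[34.5000 29.5000 19.7000 8.0000 4.3000] k=[33 31 19 6 3]
t=9: x=[32.8000 30.0000 18.9000 7.0000 3.3000] k=[30 33 18 6 0]
t=10: x=[30.3000 31.2000 18.3000 6.6000 0.6000] k=[29 28 15 10 0]
t=11: x=[28.9000 26.8000 15.8000 9.5000 1.0000] k=[30 30 16 10 0]
t=12: x=[30.0000 28.6000 16.8000 9.6000 1.0000] k=[30 28 20 12 0]
t=13: x=[29.8000 27.4000 20.0000 11.6000 1.2000] k=[29 28 22 10 3]
t=14: x=[28.9000 27.5000 21.4000 10.5000 3.7000] k=[30 31 21 10 3]
t=15: x=[30.1000 29.9000 20.9000 10.4000 3.7000] k=[28 28 22 7 4]
t=16: x=[28.0000 27.4000 21.1000 8.2000 4.3000] k=[29 25 22 10 6]
t=17: x=[28.6000 25.1000 21.1000 10.8000 6.4000] k=[30 22 23 11 4]
t=18: x=[29.2000 22.9000 21.7000 11.5000 4.7000] k=[29 24 24 9 6]
t=19: x=[28.5000 24.5000 22.5000 10.2000 6.3000] k=[29 23 26 10 6]

0.3216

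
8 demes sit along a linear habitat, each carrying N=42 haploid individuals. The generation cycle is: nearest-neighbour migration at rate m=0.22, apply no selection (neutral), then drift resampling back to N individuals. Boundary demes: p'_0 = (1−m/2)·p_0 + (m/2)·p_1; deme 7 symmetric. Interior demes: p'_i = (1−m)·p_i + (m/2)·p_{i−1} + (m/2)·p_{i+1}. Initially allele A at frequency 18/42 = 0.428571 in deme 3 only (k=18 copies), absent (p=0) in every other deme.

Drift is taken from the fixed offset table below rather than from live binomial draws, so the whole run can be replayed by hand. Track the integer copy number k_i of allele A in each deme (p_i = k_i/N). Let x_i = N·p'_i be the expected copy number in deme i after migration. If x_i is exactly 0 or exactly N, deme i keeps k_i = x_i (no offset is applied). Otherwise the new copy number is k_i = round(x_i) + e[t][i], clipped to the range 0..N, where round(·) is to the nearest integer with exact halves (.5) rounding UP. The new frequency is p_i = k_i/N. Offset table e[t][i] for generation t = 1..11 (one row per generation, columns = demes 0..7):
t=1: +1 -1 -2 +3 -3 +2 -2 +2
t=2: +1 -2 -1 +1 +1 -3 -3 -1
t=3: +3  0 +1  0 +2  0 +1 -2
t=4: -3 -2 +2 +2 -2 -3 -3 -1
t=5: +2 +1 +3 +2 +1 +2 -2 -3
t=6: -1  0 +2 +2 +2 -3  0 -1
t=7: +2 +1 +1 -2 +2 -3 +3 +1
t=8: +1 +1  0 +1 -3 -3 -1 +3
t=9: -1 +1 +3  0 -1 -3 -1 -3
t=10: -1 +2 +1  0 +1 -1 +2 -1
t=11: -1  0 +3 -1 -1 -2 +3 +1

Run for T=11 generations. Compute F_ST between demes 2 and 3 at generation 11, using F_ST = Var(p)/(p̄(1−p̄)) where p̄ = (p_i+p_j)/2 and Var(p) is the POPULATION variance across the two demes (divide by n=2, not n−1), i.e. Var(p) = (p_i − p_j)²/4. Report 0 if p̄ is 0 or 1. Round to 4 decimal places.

t=0: k=[0 0 0 18 0 0 0 0]
t=1: x=[0.0000 0.0000 1.9800 14.0400 1.9800 0.0000 0.0000 0.0000] k=[0 0 0 17 0 0 0 0]
t=2: x=[0.0000 0.0000 1.8700 13.2600 1.8700 0.0000 0.0000 0.0000] k=[0 0 1 14 3 0 0 0]
t=3: x=[0.0000 0.1100 2.3200 11.3600 3.8800 0.3300 0.0000 0.0000] k=[0 0 3 11 6 0 0 0]
t=4: x=[0.0000 0.3300 3.5500 9.5700 5.8900 0.6600 0.0000 0.0000] k=[0 0 6 12 4 0 0 0]
t=5: x=[0.0000 0.6600 6.0000 10.4600 4.4400 0.4400 0.0000 0.0000] k=[0 2 9 12 5 2 0 0]
t=6: x=[0.2200 2.5500 8.5600 10.9000 5.4400 2.1100 0.2200 0.0000] k=[0 3 11 13 7 0 0 0]
t=7: x=[0.3300 3.5500 10.3400 12.1200 6.8900 0.7700 0.0000 0.0000] k=[2 5 11 10 9 0 0 0]
t=8: x=[2.3300 5.3300 10.2300 10.0000 8.1200 0.9900 0.0000 0.0000] k=[3 6 10 11 5 0 0 0]
t=9: x=[3.3300 6.1100 9.6700 10.2300 5.1100 0.5500 0.0000 0.0000] k=[2 7 13 10 4 0 0 0]
t=10: x=[2.5500 7.1100 12.0100 9.6700 4.2200 0.4400 0.0000 0.0000] k=[2 9 13 10 5 0 0 0]
t=11: x=[2.7700 8.6700 12.2300 9.7800 5.0000 0.5500 0.0000 0.0000] k=[2 9 15 9 4 0 0 0]

0.0250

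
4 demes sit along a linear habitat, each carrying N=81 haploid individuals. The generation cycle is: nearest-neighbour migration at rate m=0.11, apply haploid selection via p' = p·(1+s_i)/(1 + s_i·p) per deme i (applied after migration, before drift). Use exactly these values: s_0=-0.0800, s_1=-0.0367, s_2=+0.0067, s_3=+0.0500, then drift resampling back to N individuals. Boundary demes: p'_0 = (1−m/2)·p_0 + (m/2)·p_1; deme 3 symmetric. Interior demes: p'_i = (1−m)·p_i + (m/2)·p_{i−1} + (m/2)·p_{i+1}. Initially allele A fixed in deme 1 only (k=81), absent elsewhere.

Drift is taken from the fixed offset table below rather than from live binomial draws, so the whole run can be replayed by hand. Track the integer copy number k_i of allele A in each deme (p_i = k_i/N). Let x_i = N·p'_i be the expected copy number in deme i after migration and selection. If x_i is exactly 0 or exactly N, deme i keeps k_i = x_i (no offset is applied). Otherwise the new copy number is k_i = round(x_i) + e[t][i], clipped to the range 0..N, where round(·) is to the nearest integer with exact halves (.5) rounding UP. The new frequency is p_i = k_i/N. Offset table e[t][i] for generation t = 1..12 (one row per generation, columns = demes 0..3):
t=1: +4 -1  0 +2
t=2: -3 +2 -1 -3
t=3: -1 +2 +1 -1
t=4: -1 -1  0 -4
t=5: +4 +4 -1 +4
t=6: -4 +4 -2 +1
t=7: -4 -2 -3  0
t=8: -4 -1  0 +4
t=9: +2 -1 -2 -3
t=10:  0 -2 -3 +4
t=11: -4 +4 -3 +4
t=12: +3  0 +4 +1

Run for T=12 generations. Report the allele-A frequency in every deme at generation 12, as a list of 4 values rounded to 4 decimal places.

t=0: k=[0 81 0 0]
t=1: x=[4.1167 71.7891 4.4832 0.0000] k=[8 71 4 0]
t=2: x=[10.6686 63.3391 7.5104 0.2310] k=[8 65 7 0]
t=3: x=[10.3581 58.0653 9.8627 0.4042] k=[9 60 11 0]
t=4: x=[10.9887 53.8291 13.1635 0.6350] k=[10 53 13 0]
t=5: x=[11.5164 47.7043 14.5646 0.7504] k=[16 52 14 5]
t=6: x=[16.8407 47.1959 15.6793 5.7502] k=[13 51 14 7]
t=7: x=[14.0928 46.1345 15.7345 7.7191] k=[10 44 13 8]
t=8: x=[11.0499 39.6680 14.5094 8.6446] k=[7 39 15 13]
t=9: x=[8.1295 35.1742 16.2968 13.6550] k=[10 34 14 11]
t=10: x=[10.5322 30.8626 15.0165 11.6430] k=[11 29 12 16]
t=11: x=[11.1630 26.4053 13.2287 16.4092] k=[7 30 10 20]
t=12: x=[7.6664 26.9583 11.7168 20.1802] k=[11 27 16 21]

[0.1358, 0.3333, 0.1975, 0.2593]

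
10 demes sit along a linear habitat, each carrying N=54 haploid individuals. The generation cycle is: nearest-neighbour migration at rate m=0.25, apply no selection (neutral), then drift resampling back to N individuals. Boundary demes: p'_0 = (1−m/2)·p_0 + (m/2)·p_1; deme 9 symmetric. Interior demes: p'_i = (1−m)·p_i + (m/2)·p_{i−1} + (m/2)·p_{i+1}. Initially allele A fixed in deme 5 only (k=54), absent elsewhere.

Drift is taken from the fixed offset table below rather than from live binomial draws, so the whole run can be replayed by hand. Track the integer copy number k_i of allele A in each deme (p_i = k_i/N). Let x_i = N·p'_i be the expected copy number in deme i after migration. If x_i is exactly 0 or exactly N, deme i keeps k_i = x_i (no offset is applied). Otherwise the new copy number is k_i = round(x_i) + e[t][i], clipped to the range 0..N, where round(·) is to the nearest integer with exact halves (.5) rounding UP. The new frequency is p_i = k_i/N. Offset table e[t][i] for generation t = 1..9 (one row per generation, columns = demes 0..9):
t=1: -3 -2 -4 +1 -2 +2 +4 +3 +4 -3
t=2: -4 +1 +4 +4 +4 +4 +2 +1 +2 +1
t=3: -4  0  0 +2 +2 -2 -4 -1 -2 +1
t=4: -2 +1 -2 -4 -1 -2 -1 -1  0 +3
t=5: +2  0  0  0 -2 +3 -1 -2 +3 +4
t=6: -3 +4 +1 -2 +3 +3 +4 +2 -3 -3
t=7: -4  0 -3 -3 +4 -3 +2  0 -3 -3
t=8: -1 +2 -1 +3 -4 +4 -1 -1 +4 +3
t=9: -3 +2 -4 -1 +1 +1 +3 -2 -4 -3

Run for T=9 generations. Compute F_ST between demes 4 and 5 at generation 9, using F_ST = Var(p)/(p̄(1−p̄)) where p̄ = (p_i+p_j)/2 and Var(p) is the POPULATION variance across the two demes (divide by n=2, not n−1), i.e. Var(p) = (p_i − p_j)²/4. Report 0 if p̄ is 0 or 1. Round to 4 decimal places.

0.0182

t=0: k=[0 0 0 0 0 54 0 0 0 0]
t=1: x=[0.0000 0.0000 0.0000 0.0000 6.7500 40.5000 6.7500 0.0000 0.0000 0.0000] k=[0 0 0 0 5 43 11 0 0 0]
t=2: x=[0.0000 0.0000 0.0000 0.6250 9.1250 34.2500 13.6250 1.3750 0.0000 0.0000] k=[0 0 0 5 13 38 16 2 0 0]
t=3: x=[0.0000 0.0000 0.6250 5.3750 15.1250 32.1250 17.0000 3.5000 0.2500 0.0000] k=[0 0 1 7 17 30 13 3 0 0]
t=4: x=[0.0000 0.1250 1.6250 7.5000 17.3750 26.2500 13.8750 3.8750 0.3750 0.0000] k=[0 1 0 4 16 24 13 3 0 0]
t=5: x=[0.1250 0.7500 0.6250 5.0000 15.5000 21.6250 13.1250 3.8750 0.3750 0.0000] k=[2 1 1 5 14 25 12 2 3 0]
t=6: x=[1.8750 1.1250 1.5000 5.6250 14.2500 22.0000 12.3750 3.3750 2.5000 0.3750] k=[0 5 3 4 17 25 16 5 0 0]
t=7: x=[0.6250 4.1250 3.3750 5.5000 16.3750 22.8750 15.7500 5.7500 0.6250 0.0000] k=[0 4 0 3 20 20 18 6 0 0]
t=8: x=[0.5000 3.0000 0.8750 4.7500 17.8750 19.7500 16.7500 6.7500 0.7500 0.0000] k=[0 5 0 8 14 24 16 6 5 0]
t=9: x=[0.6250 3.7500 1.6250 7.7500 14.5000 21.7500 15.7500 7.1250 4.5000 0.6250] k=[0 6 0 7 16 23 19 5 1 0]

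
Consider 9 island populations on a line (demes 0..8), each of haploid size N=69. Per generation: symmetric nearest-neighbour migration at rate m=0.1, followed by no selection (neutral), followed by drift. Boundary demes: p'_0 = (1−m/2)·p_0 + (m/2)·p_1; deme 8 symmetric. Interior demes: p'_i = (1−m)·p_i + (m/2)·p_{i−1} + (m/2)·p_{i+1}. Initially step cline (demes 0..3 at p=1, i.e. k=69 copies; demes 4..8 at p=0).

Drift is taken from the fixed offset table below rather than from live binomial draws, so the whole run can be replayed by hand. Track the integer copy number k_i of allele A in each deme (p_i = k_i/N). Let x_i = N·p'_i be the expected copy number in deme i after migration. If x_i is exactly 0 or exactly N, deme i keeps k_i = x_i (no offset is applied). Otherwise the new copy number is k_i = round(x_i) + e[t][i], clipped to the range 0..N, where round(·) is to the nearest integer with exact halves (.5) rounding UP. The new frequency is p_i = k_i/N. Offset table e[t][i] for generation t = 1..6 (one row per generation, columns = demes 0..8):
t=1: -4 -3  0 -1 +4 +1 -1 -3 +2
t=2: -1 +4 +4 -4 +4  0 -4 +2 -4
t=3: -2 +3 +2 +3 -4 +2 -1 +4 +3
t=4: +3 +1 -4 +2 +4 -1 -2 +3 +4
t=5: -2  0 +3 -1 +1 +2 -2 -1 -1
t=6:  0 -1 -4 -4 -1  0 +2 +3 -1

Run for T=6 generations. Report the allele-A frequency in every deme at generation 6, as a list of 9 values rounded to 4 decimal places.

[1.0000, 0.9855, 0.9130, 0.7391, 0.2899, 0.0870, 0.0290, 0.0000, 0.0000]

t=0: k=[69 69 69 69 0 0 0 0 0]
t=1: x=[69.0000 69.0000 69.0000 65.5500 3.4500 0.0000 0.0000 0.0000 0.0000] k=[69 69 69 65 7 0 0 0 0]
t=2: x=[69.0000 69.0000 68.8000 62.3000 9.5500 0.3500 0.0000 0.0000 0.0000] k=[69 69 69 58 14 0 0 0 0]
t=3: x=[69.0000 69.0000 68.4500 56.3500 15.5000 0.7000 0.0000 0.0000 0.0000] k=[69 69 69 59 12 3 0 0 0]
t=4: x=[69.0000 69.0000 68.5000 57.1500 13.9000 3.3000 0.1500 0.0000 0.0000] k=[69 69 65 59 18 2 0 0 0]
t=5: x=[69.0000 68.8000 64.9000 57.2500 19.2500 2.7000 0.1000 0.0000 0.0000] k=[69 69 68 56 20 5 0 0 0]
t=6: x=[69.0000 68.9500 67.4500 54.8000 21.0500 5.5000 0.2500 0.0000 0.0000] k=[69 68 63 51 20 6 2 0 0]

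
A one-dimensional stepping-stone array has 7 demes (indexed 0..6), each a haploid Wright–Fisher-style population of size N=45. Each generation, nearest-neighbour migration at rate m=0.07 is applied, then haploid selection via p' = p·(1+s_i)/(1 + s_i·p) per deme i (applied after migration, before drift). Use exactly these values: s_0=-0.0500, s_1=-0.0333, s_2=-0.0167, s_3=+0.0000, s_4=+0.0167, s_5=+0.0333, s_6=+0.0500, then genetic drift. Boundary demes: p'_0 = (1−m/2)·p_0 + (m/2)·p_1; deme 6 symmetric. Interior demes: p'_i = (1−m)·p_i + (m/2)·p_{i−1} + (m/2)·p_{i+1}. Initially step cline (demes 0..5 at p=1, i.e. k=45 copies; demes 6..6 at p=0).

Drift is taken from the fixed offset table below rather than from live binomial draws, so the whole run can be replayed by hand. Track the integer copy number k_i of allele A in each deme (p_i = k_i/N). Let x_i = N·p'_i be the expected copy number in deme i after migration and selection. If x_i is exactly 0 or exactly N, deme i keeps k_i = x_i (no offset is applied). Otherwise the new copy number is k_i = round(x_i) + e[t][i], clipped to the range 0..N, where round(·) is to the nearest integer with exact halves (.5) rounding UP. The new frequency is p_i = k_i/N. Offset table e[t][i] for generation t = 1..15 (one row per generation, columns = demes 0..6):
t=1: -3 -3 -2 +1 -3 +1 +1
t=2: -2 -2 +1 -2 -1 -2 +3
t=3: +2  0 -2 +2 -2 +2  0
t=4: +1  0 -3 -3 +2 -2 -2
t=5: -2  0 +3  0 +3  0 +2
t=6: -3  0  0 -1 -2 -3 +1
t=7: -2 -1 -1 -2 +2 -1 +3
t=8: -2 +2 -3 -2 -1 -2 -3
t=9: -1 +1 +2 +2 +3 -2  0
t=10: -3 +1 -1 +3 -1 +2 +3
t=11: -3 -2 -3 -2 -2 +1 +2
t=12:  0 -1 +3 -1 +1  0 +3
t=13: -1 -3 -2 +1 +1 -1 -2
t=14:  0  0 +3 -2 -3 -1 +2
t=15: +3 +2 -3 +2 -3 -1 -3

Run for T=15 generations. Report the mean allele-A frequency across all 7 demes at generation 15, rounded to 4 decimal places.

0.8381

t=0: k=[45 45 45 45 45 45 0]
t=1: x=[45.0000 45.0000 45.0000 45.0000 45.0000 43.4740 1.6509] k=[45 45 45 45 45 44 3]
t=2: x=[45.0000 45.0000 45.0000 45.0000 44.9656 42.6733 4.6339] k=[45 45 45 45 44 41 8]
t=3: x=[45.0000 45.0000 45.0000 44.9650 43.9472 40.0950 9.5160] k=[45 45 45 45 42 42 10]
t=4: x=[45.0000 45.0000 45.0000 44.8950 42.1495 41.0010 11.5335] k=[45 45 45 42 44 39 10]
t=5: x=[45.0000 45.0000 44.8932 42.1750 43.7749 38.3478 11.4259] k=[45 45 45 42 45 38 13]
t=6: x=[45.0000 45.0000 44.8932 42.2100 44.6557 37.5753 14.3476] k=[45 45 45 41 43 35 15]
t=7: x=[45.0000 45.0000 44.8576 41.2100 42.6866 34.8400 16.2024] k=[45 45 44 39 45 34 19]
t=8: x=[45.0000 44.9638 43.8411 39.3850 44.4146 34.1323 20.0659] k=[45 45 41 37 43 32 17]
t=9: x=[45.0000 44.8552 40.9382 37.3500 42.4452 32.1627 18.0498] k=[45 45 43 39 45 30 18]
t=10: x=[45.0000 44.9276 42.8965 39.3500 44.2769 30.4296 18.9531] k=[45 45 42 42 43 32 22]
t=11: x=[45.0000 44.8914 42.0590 42.0350 42.6176 32.3352 22.8988] k=[45 43 39 40 41 33 25]
t=12: x=[44.9263 42.8621 39.0891 40.0000 40.7492 33.2861 25.8188] k=[45 42 42 39 42 33 29]
t=13: x=[44.8895 42.0119 41.8460 39.2100 41.6320 33.4583 29.6374] k=[44 39 40 40 43 32 28]
t=14: x=[43.7649 39.0370 39.8892 40.1050 42.5487 32.5423 28.6512] k=[44 39 43 38 40 32 31]
t=15: x=[43.7649 39.1446 42.6477 38.2450 39.7276 32.5423 31.5005] k=[45 41 40 40 37 32 29]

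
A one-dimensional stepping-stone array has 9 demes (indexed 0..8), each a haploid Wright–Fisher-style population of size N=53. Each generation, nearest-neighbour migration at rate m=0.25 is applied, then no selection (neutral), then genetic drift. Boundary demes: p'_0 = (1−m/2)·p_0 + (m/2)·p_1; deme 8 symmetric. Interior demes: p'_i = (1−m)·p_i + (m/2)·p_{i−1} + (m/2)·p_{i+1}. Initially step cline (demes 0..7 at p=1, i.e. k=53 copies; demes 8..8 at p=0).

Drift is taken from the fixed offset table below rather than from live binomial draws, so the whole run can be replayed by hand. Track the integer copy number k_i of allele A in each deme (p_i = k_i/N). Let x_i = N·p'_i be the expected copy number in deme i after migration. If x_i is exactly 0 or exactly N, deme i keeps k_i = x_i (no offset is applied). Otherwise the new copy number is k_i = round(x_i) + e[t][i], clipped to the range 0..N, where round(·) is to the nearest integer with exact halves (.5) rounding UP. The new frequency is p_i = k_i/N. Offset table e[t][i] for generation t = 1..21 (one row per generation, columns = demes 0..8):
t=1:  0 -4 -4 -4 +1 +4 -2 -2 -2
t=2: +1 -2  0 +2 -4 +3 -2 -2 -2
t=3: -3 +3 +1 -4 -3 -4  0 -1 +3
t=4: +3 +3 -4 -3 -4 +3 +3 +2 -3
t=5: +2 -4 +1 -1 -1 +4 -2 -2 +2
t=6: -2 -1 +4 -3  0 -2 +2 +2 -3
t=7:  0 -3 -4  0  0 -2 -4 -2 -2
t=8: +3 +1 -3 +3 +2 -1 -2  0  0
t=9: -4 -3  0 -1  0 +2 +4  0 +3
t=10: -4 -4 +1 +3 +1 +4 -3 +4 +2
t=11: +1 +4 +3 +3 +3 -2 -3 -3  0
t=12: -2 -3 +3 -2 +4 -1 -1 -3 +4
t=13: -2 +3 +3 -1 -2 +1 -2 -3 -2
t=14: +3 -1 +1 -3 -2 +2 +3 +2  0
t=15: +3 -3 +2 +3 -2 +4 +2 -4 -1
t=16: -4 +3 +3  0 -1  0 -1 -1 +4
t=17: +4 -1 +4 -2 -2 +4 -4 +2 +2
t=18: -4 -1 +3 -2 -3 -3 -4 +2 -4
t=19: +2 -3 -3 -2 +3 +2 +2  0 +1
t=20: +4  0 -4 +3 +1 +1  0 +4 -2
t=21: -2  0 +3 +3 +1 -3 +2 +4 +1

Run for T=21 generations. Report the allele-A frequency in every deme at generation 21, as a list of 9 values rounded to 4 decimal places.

[0.9623, 0.9245, 0.9245, 0.9811, 0.9434, 0.8113, 0.8113, 0.8113, 0.6415]

t=0: k=[53 53 53 53 53 53 53 53 0]
t=1: x=[53.0000 53.0000 53.0000 53.0000 53.0000 53.0000 53.0000 46.3750 6.6250] k=[53 53 53 53 53 53 53 44 5]
t=2: x=[53.0000 53.0000 53.0000 53.0000 53.0000 53.0000 51.8750 40.2500 9.8750] k=[53 53 53 53 53 53 50 38 8]
t=3: x=[53.0000 53.0000 53.0000 53.0000 53.0000 52.6250 48.8750 35.7500 11.7500] k=[53 53 53 53 53 49 49 35 15]
t=4: x=[53.0000 53.0000 53.0000 53.0000 52.5000 49.5000 47.2500 34.2500 17.5000] k=[53 53 53 53 49 53 50 36 15]
t=5: x=[53.0000 53.0000 53.0000 52.5000 50.0000 52.1250 48.6250 35.1250 17.6250] k=[53 53 53 52 49 53 47 33 20]
t=6: x=[53.0000 53.0000 52.8750 51.7500 49.8750 51.7500 46.0000 33.1250 21.6250] k=[53 53 53 49 50 50 48 35 19]
t=7: x=[53.0000 53.0000 52.5000 49.6250 49.8750 49.7500 46.6250 34.6250 21.0000] k=[53 53 49 50 50 48 43 33 19]
t=8: x=[53.0000 52.5000 49.6250 49.8750 49.7500 47.6250 42.3750 32.5000 20.7500] k=[53 53 47 53 52 47 40 33 21]
t=9: x=[53.0000 52.2500 48.5000 52.1250 51.5000 46.7500 40.0000 32.3750 22.5000] k=[53 49 49 51 52 49 44 32 26]
t=10: x=[52.5000 49.5000 49.2500 50.8750 51.5000 48.7500 43.1250 32.7500 26.7500] k=[49 46 50 53 53 53 40 37 29]
t=11: x=[48.6250 46.8750 49.8750 52.6250 53.0000 51.3750 41.2500 36.3750 30.0000] k=[50 51 53 53 53 49 38 33 30]
t=12: x=[50.1250 51.1250 52.7500 53.0000 52.5000 48.1250 38.7500 33.2500 30.3750] k=[48 48 53 53 53 47 38 30 34]
t=13: x=[48.0000 48.6250 52.3750 53.0000 52.2500 46.6250 38.1250 31.5000 33.5000] k=[46 52 53 53 50 48 36 29 32]
t=14: x=[46.7500 51.3750 52.8750 52.6250 50.1250 46.7500 36.6250 30.2500 31.6250] k=[50 50 53 50 48 49 40 32 32]
t=15: x=[50.0000 50.3750 52.2500 50.1250 48.3750 47.7500 40.1250 33.0000 32.0000] k=[53 47 53 53 46 52 42 29 31]
t=16: x=[52.2500 48.5000 52.2500 52.1250 47.6250 50.0000 41.6250 30.8750 30.7500] k=[48 52 53 52 47 50 41 30 35]
t=17: x=[48.5000 51.6250 52.7500 51.5000 48.0000 48.5000 40.7500 32.0000 34.3750] k=[53 51 53 50 46 53 37 34 36]
t=18: x=[52.7500 51.5000 52.3750 49.8750 47.3750 50.1250 38.6250 34.6250 35.7500] k=[49 51 53 48 44 47 35 37 32]
t=19: x=[49.2500 51.0000 52.1250 48.1250 44.8750 45.1250 36.7500 36.1250 32.6250] k=[51 48 49 46 48 47 39 36 34]
t=20: x=[50.6250 48.5000 48.5000 46.6250 47.6250 46.1250 39.6250 36.1250 34.2500] k=[53 49 45 50 49 47 40 40 32]
t=21: x=[52.5000 49.0000 46.1250 49.2500 48.8750 46.3750 40.8750 39.0000 33.0000] k=[51 49 49 52 50 43 43 43 34]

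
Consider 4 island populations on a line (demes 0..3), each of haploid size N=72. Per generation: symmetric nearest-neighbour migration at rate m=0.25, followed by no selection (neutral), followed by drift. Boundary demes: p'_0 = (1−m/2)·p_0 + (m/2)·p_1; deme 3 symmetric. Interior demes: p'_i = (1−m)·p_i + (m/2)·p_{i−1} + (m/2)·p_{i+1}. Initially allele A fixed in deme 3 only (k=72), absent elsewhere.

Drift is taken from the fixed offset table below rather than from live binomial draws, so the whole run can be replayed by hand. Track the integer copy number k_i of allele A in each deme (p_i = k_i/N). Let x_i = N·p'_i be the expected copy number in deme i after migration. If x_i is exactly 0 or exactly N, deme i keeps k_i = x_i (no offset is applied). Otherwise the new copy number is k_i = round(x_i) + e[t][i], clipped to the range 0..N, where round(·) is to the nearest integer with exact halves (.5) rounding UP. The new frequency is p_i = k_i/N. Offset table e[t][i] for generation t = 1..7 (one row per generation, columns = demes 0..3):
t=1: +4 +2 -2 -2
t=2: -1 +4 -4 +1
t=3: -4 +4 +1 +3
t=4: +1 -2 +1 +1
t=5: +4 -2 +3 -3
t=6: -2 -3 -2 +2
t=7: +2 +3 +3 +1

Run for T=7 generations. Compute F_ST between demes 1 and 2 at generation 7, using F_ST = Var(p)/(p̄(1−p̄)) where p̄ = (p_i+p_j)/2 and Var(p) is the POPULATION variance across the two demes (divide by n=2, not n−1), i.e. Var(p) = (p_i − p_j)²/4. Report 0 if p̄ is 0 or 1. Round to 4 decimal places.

0.0568

t=0: k=[0 0 0 72]
t=1: x=[0.0000 0.0000 9.0000 63.0000] k=[0 0 7 61]
t=2: x=[0.0000 0.8750 12.8750 54.2500] k=[0 5 9 55]
t=3: x=[0.6250 4.8750 14.2500 49.2500] k=[0 9 15 52]
t=4: x=[1.1250 8.6250 18.8750 47.3750] k=[2 7 20 48]
t=5: x=[2.6250 8.0000 21.8750 44.5000] k=[7 6 25 42]
t=6: x=[6.8750 8.5000 24.7500 39.8750] k=[5 6 23 42]
t=7: x=[5.1250 8.0000 23.2500 39.6250] k=[7 11 26 41]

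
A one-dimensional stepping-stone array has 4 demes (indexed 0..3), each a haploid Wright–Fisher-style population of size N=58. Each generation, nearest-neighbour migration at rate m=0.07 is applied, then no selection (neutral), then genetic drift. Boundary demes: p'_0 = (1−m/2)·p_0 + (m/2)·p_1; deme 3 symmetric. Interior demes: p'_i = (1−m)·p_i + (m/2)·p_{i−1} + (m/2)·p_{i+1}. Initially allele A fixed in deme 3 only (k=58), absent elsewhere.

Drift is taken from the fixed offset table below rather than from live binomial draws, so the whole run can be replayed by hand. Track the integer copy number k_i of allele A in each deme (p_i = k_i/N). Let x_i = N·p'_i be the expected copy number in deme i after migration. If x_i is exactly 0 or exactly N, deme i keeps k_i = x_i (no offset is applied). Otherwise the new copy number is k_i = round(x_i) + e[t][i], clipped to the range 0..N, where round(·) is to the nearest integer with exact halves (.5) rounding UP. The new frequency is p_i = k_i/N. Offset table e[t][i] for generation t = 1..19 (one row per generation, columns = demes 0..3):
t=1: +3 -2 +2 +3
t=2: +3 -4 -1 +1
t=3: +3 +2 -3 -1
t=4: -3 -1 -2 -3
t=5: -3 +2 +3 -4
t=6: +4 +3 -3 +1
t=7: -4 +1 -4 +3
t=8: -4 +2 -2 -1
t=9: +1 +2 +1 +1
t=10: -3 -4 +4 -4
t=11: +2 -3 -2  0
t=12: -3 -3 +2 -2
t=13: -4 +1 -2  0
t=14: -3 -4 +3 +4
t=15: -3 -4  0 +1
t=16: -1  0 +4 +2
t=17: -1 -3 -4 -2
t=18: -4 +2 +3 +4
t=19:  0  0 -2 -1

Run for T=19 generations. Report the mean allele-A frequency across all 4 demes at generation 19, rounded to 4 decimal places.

0.2241

t=0: k=[0 0 0 58]
t=1: x=[0.0000 0.0000 2.0300 55.9700] k=[0 0 4 58]
t=2: x=[0.0000 0.1400 5.7500 56.1100] k=[0 0 5 57]
t=3: x=[0.0000 0.1750 6.6450 55.1800] k=[0 2 4 54]
t=4: x=[0.0700 2.0000 5.6800 52.2500] k=[0 1 4 49]
t=5: x=[0.0350 1.0700 5.4700 47.4250] k=[0 3 8 43]
t=6: x=[0.1050 3.0700 9.0500 41.7750] k=[4 6 6 43]
t=7: x=[4.0700 5.9300 7.2950 41.7050] k=[0 7 3 45]
t=8: x=[0.2450 6.6150 4.6100 43.5300] k=[0 9 3 43]
t=9: x=[0.3150 8.4750 4.6100 41.6000] k=[1 10 6 43]
t=10: x=[1.3150 9.5450 7.4350 41.7050] k=[0 6 11 38]
t=11: x=[0.2100 5.9650 11.7700 37.0550] k=[2 3 10 37]
t=12: x=[2.0350 3.2100 10.7000 36.0550] k=[0 0 13 34]
t=13: x=[0.0000 0.4550 13.2800 33.2650] k=[0 1 11 33]
t=14: x=[0.0350 1.3150 11.4200 32.2300] k=[0 0 14 36]
t=15: x=[0.0000 0.4900 14.2800 35.2300] k=[0 0 14 36]
t=16: x=[0.0000 0.4900 14.2800 35.2300] k=[0 0 18 37]
t=17: x=[0.0000 0.6300 18.0350 36.3350] k=[0 0 14 34]
t=18: x=[0.0000 0.4900 14.2100 33.3000] k=[0 2 17 37]
t=19: x=[0.0700 2.4550 17.1750 36.3000] k=[0 2 15 35]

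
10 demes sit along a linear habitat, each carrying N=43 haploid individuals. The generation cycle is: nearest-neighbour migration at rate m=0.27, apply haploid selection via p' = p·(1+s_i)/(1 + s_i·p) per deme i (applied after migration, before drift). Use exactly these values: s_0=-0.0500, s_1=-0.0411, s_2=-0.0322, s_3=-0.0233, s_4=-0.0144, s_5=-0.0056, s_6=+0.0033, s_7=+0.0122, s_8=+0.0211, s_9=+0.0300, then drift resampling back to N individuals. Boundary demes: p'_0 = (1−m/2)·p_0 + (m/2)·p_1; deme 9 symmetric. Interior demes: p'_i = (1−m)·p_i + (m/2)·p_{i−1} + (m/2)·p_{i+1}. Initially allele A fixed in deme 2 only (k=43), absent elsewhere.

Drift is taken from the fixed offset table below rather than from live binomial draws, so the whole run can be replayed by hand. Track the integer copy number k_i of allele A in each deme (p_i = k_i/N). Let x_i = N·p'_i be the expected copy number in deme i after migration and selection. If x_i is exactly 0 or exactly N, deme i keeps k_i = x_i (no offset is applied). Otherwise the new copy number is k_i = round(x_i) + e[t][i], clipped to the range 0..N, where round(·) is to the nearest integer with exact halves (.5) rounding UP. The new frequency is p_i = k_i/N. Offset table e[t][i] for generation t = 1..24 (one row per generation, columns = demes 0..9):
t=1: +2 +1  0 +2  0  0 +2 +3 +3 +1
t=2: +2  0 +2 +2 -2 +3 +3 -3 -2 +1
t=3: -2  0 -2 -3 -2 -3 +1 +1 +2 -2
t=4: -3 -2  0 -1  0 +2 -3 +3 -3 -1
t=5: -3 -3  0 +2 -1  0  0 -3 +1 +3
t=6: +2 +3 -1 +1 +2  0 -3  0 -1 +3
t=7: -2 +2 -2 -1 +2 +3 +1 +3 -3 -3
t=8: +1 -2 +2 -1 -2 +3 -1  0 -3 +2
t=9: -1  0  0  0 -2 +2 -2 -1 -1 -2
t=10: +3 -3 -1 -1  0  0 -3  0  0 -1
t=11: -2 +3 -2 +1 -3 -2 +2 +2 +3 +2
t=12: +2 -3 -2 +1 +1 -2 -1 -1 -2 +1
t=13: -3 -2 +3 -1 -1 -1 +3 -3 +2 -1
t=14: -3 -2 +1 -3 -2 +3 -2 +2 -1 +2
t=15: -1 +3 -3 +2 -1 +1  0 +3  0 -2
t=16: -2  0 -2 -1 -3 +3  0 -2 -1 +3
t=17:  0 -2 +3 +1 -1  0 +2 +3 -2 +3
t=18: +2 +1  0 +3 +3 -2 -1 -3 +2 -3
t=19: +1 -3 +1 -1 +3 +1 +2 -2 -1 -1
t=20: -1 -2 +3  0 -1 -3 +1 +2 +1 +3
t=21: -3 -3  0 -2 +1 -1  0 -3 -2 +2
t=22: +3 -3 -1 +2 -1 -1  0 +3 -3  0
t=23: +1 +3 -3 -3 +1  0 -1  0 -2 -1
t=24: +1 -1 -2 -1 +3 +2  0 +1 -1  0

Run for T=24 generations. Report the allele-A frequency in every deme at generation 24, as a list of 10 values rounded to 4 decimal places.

[0.0233, 0.0233, 0.0000, 0.0000, 0.1395, 0.0930, 0.0465, 0.0698, 0.0000, 0.0698]

t=0: k=[0 0 43 0 0 0 0 0 0 0]
t=1: x=[0.0000 5.5975 31.1105 5.6876 0.0000 0.0000 0.0000 0.0000 0.0000 0.0000] k=[0 7 31 8 0 0 0 0 0 0]
t=2: x=[0.8987 8.9929 24.3099 9.8449 1.0648 0.0000 0.0000 0.0000 0.0000 0.0000] k=[3 9 26 12 0 0 0 0 0 0]
t=3: x=[3.6356 10.1558 21.4632 12.0643 1.5975 0.0000 0.0000 0.0000 0.0000 0.0000] k=[2 10 19 9 0 0 0 0 0 0]
t=4: x=[2.9365 9.8135 16.1040 8.9665 1.1980 0.0000 0.0000 0.0000 0.0000 0.0000] k=[0 8 16 8 1 0 0 0 0 0]
t=5: x=[1.0273 7.7303 13.5346 7.9806 1.7850 0.1342 0.0000 0.0000 0.0000 0.0000] k=[0 5 14 10 1 0 0 0 0 0]
t=6: x=[0.6418 5.3406 11.9604 9.1540 2.0515 0.1342 0.0000 0.0000 0.0000 0.0000] k=[3 8 11 10 4 0 0 0 0 0]
t=7: x=[3.5062 7.4675 10.2031 9.1540 4.2145 0.5370 0.0000 0.0000 0.0000 0.0000] k=[2 9 8 8 6 4 0 0 0 0]
t=8: x=[2.8074 7.6524 7.9213 7.5816 5.9255 3.7109 0.5418 0.0000 0.0000 0.0000] k=[4 6 10 7 4 7 0 0 0 0]
t=9: x=[4.0767 6.0486 8.8233 6.8629 4.7484 5.6225 0.9480 0.0000 0.0000 0.0000] k=[3 6 9 7 3 8 0 0 0 0]
t=10: x=[3.2476 5.7866 8.1075 6.5972 4.1602 6.2151 1.0835 0.0000 0.0000 0.0000] k=[6 3 7 6 4 6 0 0 0 0]
t=11: x=[5.3501 3.7972 6.1505 5.7466 4.4814 4.8956 0.8126 0.0000 0.0000 0.0000] k=[3 7 4 7 1 3 3 0 0 0]
t=12: x=[3.3769 5.8399 4.6719 5.6680 2.0515 2.7157 2.6030 0.4099 0.0000 0.0000] k=[5 3 3 7 3 1 2 0 0 0]
t=13: x=[4.5184 3.1454 3.4351 5.8007 3.2264 1.3974 1.6001 0.2733 0.0000 0.0000] k=[2 1 6 5 2 0 5 0 0 0]
t=14: x=[1.7756 1.7386 5.0425 4.6317 2.1058 0.9398 3.6610 0.6831 0.0000 0.0000] k=[0 0 6 2 0 4 2 3 0 0]
t=15: x=[0.0000 0.7773 4.5160 2.2198 0.7986 3.1735 2.4125 2.4883 0.4135 0.0000] k=[0 4 2 4 0 4 2 5 0 0]
t=16: x=[0.5133 3.0682 2.4629 3.1211 1.0648 3.1735 2.6833 3.9634 0.6890 0.0000] k=[0 3 0 2 0 6 3 2 0 0]
t=17: x=[0.3849 2.1044 0.6536 1.4271 1.0648 4.7612 3.2800 1.8868 0.2757 0.0000] k=[0 0 4 2 0 5 5 5 0 0]
t=18: x=[0.0000 0.5181 3.0947 1.9555 0.9317 4.3032 5.0146 4.3724 0.6890 0.0000] k=[0 2 3 5 4 2 4 1 3 0]
t=19: x=[0.2566 1.7915 3.0412 4.4991 3.8143 2.5266 3.3351 1.6946 2.3714 0.4170] k=[1 0 4 3 7 4 5 0 1 0]
t=20: x=[0.8226 0.6477 3.2260 3.5965 5.9799 4.5172 4.2025 0.8197 0.7451 0.1390] k=[0 0 6 4 5 2 5 3 2 3]
t=21: x=[0.0000 0.7773 4.7792 4.3127 4.4024 2.7953 4.3378 3.1704 2.3153 2.9451] k=[0 0 5 2 5 2 4 0 0 5]
t=22: x=[0.0000 0.6477 3.8049 2.7487 4.1355 2.6609 3.1997 0.5465 0.6890 4.4413] k=[0 0 3 5 3 2 3 4 0 4]
t=23: x=[0.0000 0.3885 2.7787 4.3666 3.0931 2.2580 3.0092 3.3624 1.1022 3.5552] k=[0 3 0 1 4 2 2 3 0 3]
t=24: x=[0.3849 2.1044 0.5228 1.2413 3.2808 2.2580 2.1417 2.4883 0.8268 2.6680] k=[1 1 0 0 6 4 2 3 0 3]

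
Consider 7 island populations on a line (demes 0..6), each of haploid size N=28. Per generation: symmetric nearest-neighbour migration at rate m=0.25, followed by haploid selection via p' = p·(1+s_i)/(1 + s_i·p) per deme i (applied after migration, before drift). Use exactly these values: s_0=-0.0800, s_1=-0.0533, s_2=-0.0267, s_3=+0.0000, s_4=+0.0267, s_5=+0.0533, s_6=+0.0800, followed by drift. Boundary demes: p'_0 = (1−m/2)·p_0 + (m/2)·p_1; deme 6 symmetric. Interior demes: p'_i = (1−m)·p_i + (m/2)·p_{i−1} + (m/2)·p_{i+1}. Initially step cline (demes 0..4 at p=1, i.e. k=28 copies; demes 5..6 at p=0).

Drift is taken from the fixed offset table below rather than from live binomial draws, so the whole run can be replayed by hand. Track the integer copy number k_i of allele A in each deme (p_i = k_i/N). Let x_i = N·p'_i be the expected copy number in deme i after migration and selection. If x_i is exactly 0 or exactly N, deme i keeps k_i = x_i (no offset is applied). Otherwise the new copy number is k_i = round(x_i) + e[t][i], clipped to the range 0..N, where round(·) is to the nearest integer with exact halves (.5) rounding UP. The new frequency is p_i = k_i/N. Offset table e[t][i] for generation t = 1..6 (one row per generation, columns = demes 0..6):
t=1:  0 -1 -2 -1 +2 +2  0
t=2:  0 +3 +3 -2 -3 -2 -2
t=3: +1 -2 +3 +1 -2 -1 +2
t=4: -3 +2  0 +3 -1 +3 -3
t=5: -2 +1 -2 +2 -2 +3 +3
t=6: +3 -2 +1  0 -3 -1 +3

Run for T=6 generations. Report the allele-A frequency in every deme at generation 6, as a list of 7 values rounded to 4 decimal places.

t=0: k=[28 28 28 28 28 0 0]
t=1: x=[28.0000 28.0000 28.0000 28.0000 24.5799 3.6622 0.0000] k=[28 28 28 28 27 6 0]
t=2: x=[28.0000 28.0000 28.0000 27.8750 24.5799 8.1722 0.8083] k=[28 28 28 26 22 6 0]
t=3: x=[28.0000 28.0000 27.7432 25.7500 20.6438 7.5325 0.8083] k=[28 28 28 27 19 7 3]
t=4: x=[28.0000 28.0000 27.8716 26.1250 18.6647 8.3000 3.7426] k=[28 28 28 28 18 11 1]
t=5: x=[28.0000 28.0000 28.0000 26.7500 18.5407 10.9695 2.4145] k=[28 28 28 28 17 14 5]
t=6: x=[28.0000 28.0000 28.0000 26.6250 18.1687 13.6129 6.5012] k=[28 28 28 27 15 13 10]

[1.0000, 1.0000, 1.0000, 0.9643, 0.5357, 0.4643, 0.3571]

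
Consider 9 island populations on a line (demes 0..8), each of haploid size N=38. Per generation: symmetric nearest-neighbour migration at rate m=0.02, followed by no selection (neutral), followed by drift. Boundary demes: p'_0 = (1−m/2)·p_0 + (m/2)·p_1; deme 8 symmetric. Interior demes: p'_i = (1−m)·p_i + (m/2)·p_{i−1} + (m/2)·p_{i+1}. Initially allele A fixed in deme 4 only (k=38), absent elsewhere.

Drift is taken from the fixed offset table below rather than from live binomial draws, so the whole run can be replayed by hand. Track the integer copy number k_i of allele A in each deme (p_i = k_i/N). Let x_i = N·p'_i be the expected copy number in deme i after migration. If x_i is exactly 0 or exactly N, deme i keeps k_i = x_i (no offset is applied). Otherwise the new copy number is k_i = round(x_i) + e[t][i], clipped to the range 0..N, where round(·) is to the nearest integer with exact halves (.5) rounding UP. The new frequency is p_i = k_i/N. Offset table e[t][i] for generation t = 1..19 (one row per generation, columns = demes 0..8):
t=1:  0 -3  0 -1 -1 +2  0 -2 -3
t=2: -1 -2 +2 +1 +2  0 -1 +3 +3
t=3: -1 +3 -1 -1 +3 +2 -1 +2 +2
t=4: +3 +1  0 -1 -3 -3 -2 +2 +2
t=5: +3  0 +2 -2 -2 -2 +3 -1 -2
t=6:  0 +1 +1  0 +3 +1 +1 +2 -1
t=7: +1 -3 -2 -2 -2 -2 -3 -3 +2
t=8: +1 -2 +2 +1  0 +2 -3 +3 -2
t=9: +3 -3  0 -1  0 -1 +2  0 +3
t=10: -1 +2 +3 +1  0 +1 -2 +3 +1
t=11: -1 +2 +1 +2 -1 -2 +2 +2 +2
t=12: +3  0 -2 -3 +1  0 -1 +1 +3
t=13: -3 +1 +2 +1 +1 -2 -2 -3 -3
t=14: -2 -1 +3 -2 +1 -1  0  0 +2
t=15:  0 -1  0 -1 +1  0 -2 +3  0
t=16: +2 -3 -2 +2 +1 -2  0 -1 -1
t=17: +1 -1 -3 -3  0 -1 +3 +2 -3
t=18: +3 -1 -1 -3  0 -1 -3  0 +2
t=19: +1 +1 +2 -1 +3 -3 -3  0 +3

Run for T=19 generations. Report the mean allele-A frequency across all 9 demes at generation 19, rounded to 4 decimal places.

0.1374

t=0: k=[0 0 0 0 38 0 0 0 0]
t=1: x=[0.0000 0.0000 0.0000 0.3800 37.2400 0.3800 0.0000 0.0000 0.0000] k=[0 0 0 0 36 2 0 0 0]
t=2: x=[0.0000 0.0000 0.0000 0.3600 35.3000 2.3200 0.0200 0.0000 0.0000] k=[0 0 0 1 37 2 0 0 0]
t=3: x=[0.0000 0.0000 0.0100 1.3500 36.2900 2.3300 0.0200 0.0000 0.0000] k=[0 0 0 0 38 4 0 0 0]
t=4: x=[0.0000 0.0000 0.0000 0.3800 37.2800 4.3000 0.0400 0.0000 0.0000] k=[0 0 0 0 34 1 0 0 0]
t=5: x=[0.0000 0.0000 0.0000 0.3400 33.3300 1.3200 0.0100 0.0000 0.0000] k=[0 0 0 0 31 0 3 0 0]
t=6: x=[0.0000 0.0000 0.0000 0.3100 30.3800 0.3400 2.9400 0.0300 0.0000] k=[0 0 0 0 33 1 4 2 0]
t=7: x=[0.0000 0.0000 0.0000 0.3300 32.3500 1.3500 3.9500 2.0000 0.0200] k=[0 0 0 0 30 0 1 0 2]
t=8: x=[0.0000 0.0000 0.0000 0.3000 29.4000 0.3100 0.9800 0.0300 1.9800] k=[0 0 0 1 29 2 0 3 0]
t=9: x=[0.0000 0.0000 0.0100 1.2700 28.4500 2.2500 0.0500 2.9400 0.0300] k=[0 0 0 0 28 1 2 3 3]
t=10: x=[0.0000 0.0000 0.0000 0.2800 27.4500 1.2800 2.0000 2.9900 3.0000] k=[0 0 0 1 27 2 0 6 4]
t=11: x=[0.0000 0.0000 0.0100 1.2500 26.4900 2.2300 0.0800 5.9200 4.0200] k=[0 0 1 3 25 0 2 8 6]
t=12: x=[0.0000 0.0100 1.0100 3.2000 24.5300 0.2700 2.0400 7.9200 6.0200] k=[0 0 0 0 26 0 1 9 9]
t=13: x=[0.0000 0.0000 0.0000 0.2600 25.4800 0.2700 1.0700 8.9200 9.0000] k=[0 0 0 1 26 0 0 6 6]
t=14: x=[0.0000 0.0000 0.0100 1.2400 25.4900 0.2600 0.0600 5.9400 6.0000] k=[0 0 3 0 26 0 0 6 8]
t=15: x=[0.0000 0.0300 2.9400 0.2900 25.4800 0.2600 0.0600 5.9600 7.9800] k=[0 0 3 0 26 0 0 9 8]
t=16: x=[0.0000 0.0300 2.9400 0.2900 25.4800 0.2600 0.0900 8.9000 8.0100] k=[0 0 1 2 26 0 0 8 7]
t=17: x=[0.0000 0.0100 1.0000 2.2300 25.5000 0.2600 0.0800 7.9100 7.0100] k=[0 0 0 0 26 0 3 10 4]
t=18: x=[0.0000 0.0000 0.0000 0.2600 25.4800 0.2900 3.0400 9.8700 4.0600] k=[0 0 0 0 25 0 0 10 6]
t=19: x=[0.0000 0.0000 0.0000 0.2500 24.5000 0.2500 0.1000 9.8600 6.0400] k=[0 0 0 0 28 0 0 10 9]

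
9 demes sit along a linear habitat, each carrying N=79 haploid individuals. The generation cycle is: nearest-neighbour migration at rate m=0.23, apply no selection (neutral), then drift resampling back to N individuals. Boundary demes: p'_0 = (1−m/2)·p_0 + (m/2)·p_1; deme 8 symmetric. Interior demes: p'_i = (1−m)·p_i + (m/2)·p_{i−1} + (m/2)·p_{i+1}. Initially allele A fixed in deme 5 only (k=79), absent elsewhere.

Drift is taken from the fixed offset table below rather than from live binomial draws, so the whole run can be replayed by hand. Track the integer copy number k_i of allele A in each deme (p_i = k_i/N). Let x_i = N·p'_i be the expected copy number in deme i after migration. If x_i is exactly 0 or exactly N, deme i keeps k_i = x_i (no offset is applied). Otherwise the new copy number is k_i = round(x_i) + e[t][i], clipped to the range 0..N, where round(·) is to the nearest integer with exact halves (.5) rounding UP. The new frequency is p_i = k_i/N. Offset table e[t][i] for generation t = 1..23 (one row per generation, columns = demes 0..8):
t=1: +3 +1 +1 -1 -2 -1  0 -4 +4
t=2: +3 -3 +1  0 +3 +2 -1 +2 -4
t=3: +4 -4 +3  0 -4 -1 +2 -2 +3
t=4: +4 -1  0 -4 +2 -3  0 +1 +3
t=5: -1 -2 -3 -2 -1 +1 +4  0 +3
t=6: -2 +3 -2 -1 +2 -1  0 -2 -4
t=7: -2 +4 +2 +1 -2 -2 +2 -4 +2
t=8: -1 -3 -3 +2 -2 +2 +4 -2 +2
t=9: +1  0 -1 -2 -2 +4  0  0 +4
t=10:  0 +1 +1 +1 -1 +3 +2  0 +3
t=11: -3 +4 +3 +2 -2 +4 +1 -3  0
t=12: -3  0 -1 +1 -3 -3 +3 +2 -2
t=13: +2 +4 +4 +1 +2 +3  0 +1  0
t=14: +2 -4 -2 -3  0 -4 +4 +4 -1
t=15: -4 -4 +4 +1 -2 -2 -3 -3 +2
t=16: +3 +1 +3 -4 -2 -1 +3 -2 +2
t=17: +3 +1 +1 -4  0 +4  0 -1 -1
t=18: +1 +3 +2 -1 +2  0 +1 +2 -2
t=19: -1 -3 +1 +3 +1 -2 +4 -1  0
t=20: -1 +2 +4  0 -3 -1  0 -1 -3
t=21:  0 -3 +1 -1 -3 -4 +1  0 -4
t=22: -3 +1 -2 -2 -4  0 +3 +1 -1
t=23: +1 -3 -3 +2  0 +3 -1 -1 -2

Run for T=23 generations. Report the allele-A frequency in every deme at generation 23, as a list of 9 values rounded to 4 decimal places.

[0.0633, 0.0633, 0.0886, 0.1266, 0.0759, 0.2025, 0.2532, 0.2025, 0.0759]

t=0: k=[0 0 0 0 0 79 0 0 0]
t=1: x=[0.0000 0.0000 0.0000 0.0000 9.0850 60.8300 9.0850 0.0000 0.0000] k=[0 0 0 0 7 60 9 0 0]
t=2: x=[0.0000 0.0000 0.0000 0.8050 12.2900 48.0400 13.8300 1.0350 0.0000] k=[0 0 0 1 15 50 13 3 0]
t=3: x=[0.0000 0.0000 0.1150 2.4950 17.4150 41.7200 16.1050 3.8050 0.3450] k=[0 0 3 2 13 41 18 2 3]
t=4: x=[0.0000 0.3450 2.5400 3.3800 14.9550 35.1350 18.8050 3.9550 2.8850] k=[0 0 3 0 17 32 19 5 6]
t=5: x=[0.0000 0.3450 2.3100 2.3000 16.7700 28.7800 18.8850 6.7250 5.8850] k=[0 0 0 0 16 30 23 7 9]
t=6: x=[0.0000 0.0000 0.0000 1.8400 15.7700 27.5850 21.9650 9.0700 8.7700] k=[0 0 0 1 18 27 22 7 5]
t=7: x=[0.0000 0.0000 0.1150 2.8400 17.0800 25.3900 20.8500 8.4950 5.2300] k=[0 0 2 4 15 23 23 4 7]
t=8: x=[0.0000 0.2300 2.0000 5.0350 14.6550 22.0800 20.8150 6.5300 6.6550] k=[0 0 0 7 13 24 25 5 9]
t=9: x=[0.0000 0.0000 0.8050 6.8850 13.5750 22.8500 22.5850 7.7600 8.5400] k=[0 0 0 5 12 27 23 8 13]
t=10: x=[0.0000 0.0000 0.5750 5.2300 12.9200 24.8150 21.7350 10.3000 12.4250] k=[0 0 2 6 12 28 24 10 15]
t=11: x=[0.0000 0.2300 2.2300 6.2300 13.1500 25.7000 22.8500 12.1850 14.4250] k=[0 4 5 8 11 30 24 9 14]
t=12: x=[0.4600 3.6550 5.2300 8.0000 12.8400 27.1250 22.9650 11.3000 13.4250] k=[0 4 4 9 10 24 26 13 11]
t=13: x=[0.4600 3.5400 4.5750 8.5400 11.4950 22.6200 24.2750 14.2650 11.2300] k=[2 8 9 10 13 26 24 15 11]
t=14: x=[2.6900 7.4250 9.0000 10.2300 14.1500 24.2750 23.1950 15.5750 11.4600] k=[5 3 7 7 14 20 27 20 10]
t=15: x=[4.7700 3.6900 6.5400 7.8050 13.8850 20.1150 25.3900 19.6550 11.1500] k=[1 0 11 9 12 18 22 17 13]
t=16: x=[0.8850 1.3800 9.5050 9.5750 12.3450 17.7700 20.9650 17.1150 13.4600] k=[4 2 13 6 10 17 24 15 15]
t=17: x=[3.7700 3.4950 10.9300 7.2650 10.3450 17.0000 22.1600 16.0350 15.0000] k=[7 4 12 3 10 21 22 15 14]
t=18: x=[6.6550 5.2650 10.0450 4.8400 10.4600 19.8500 21.0800 15.6900 14.1150] k=[8 8 12 4 12 20 22 18 12]
t=19: x=[8.0000 8.4600 10.6200 5.8400 12.0000 19.3100 21.3100 17.7700 12.6900] k=[7 5 12 9 13 17 25 17 13]
t=20: x=[6.7700 6.0350 10.8500 9.8050 13.0000 17.4600 23.1600 17.4600 13.4600] k=[6 8 15 10 10 16 23 16 10]
t=21: x=[6.2300 8.5750 13.6200 10.5750 10.6900 16.1150 21.3900 16.1150 10.6900] k=[6 6 15 10 8 12 22 16 7]
t=22: x=[6.0000 7.0350 13.3900 10.3450 8.6900 12.6900 20.1600 15.6550 8.0350] k=[3 8 11 8 5 13 23 17 7]
t=23: x=[3.5750 7.7700 10.3100 8.0000 6.2650 13.2300 21.1600 16.5400 8.1500] k=[5 5 7 10 6 16 20 16 6]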